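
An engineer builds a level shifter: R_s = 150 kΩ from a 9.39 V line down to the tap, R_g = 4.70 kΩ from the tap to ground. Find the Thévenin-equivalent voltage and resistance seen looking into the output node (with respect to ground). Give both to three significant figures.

V_th is the open-circuit tap voltage: 9.39 × 4.70/(150 + 4.70) = 0.285 V.
With the supply zeroed, R_s and R_g appear in parallel from the tap: R_th = R_s‖R_g = (150 × 4.70)/154.7 = 4.56 kΩ.

V_th = 0.285 V, R_th = 4.56 kΩ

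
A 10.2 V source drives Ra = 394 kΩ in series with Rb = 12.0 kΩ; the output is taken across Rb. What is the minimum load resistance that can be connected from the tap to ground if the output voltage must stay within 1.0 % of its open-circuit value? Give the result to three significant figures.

R_L(min) ≈ 1.15 MΩ

Output resistance R_th = Ra‖Rb = (394 × 12.0)/406.0 = 11.65 kΩ.
The fractional drop is R_th/(R_th + R_L); requiring this ≤ 0.0100 gives R_L ≥ R_th(1/0.0100 − 1) = 11.65 × 99.00 = 1.15 MΩ.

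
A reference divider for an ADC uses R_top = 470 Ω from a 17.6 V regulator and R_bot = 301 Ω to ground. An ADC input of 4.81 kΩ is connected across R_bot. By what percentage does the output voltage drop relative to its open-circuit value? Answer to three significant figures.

The divider's output (Thévenin) resistance is R_top‖R_bot = 183.5 Ω.
Fractional drop under load = R_th/(R_th + R_L) = 183.5 / (183.5 + 4810) = 0.03675.
So the output falls by 3.67 %.

3.67 %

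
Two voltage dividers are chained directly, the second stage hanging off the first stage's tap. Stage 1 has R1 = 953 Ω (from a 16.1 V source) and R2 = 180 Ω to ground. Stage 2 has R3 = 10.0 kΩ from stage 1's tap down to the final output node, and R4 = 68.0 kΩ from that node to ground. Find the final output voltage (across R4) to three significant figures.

Stage 2 presents R3+R4 = 78000 Ω as a load on stage 1's tap.
Stage 1's lower leg becomes R2‖(R3+R4) = 179.6 Ω, so V_mid = 16.1 × 179.6/1133 = 2.553 V.
Stage 2 is itself unloaded: V_out = V_mid × R4/(R3+R4) = 2.553 × 68000/78000 = 2.23 V.

V_out ≈ 2.23 V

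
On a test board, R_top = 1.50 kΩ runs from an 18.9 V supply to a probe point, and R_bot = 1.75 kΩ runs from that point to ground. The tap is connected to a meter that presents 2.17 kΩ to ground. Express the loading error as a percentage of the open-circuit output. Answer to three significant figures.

The divider's output (Thévenin) resistance is R_top‖R_bot = 0.8077 kΩ.
Fractional drop under load = R_th/(R_th + R_L) = 0.8077 / (0.8077 + 2.17) = 0.2712.
So the output falls by 27.1 %.

27.1 %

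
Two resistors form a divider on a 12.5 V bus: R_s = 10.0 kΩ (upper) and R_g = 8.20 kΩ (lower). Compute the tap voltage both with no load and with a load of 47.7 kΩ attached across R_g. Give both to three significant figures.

Open-circuit: V = 12.5 × 8.20/(10.0 + 8.20) = 5.63 V.
With the load, R_g becomes R_g‖R_L = 6.997 kΩ, so V = 12.5 × 6.997/17.00 = 5.15 V.

Unloaded: 5.63 V; loaded: 5.15 V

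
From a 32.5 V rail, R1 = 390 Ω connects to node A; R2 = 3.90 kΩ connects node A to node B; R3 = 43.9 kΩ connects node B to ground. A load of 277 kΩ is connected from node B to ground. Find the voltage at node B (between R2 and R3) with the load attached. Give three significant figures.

V ≈ 29.2 V

At node B, R3 is in parallel with the load: R3‖R_L = 37890 Ω.
Below node A the resistance is R2 + (R3‖R_L) = 41790 Ω, so V_A = 32.5 × 41790/42180 = 32.20 V.
Then V_B = V_A × (R3‖R_L)/(R2 + R3‖R_L) = 32.20 × 37890/41790 = 29.2 V.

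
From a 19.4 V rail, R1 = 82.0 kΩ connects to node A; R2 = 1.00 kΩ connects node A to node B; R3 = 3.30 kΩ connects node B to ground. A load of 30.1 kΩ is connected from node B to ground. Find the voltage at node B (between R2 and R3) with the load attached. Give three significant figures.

At node B, R3 is in parallel with the load: R3‖R_L = 2.974 kΩ.
Below node A the resistance is R2 + (R3‖R_L) = 3.974 kΩ, so V_A = 19.4 × 3.974/85.97 = 0.8967 V.
Then V_B = V_A × (R3‖R_L)/(R2 + R3‖R_L) = 0.8967 × 2.974/3.974 = 0.671 V.

V ≈ 0.671 V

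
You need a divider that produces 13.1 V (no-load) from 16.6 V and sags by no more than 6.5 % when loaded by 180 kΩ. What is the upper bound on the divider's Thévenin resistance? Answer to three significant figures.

Loading drop = R_th/(R_th + R_L) ≤ 0.0650, so R_th ≤ R_L · ε/(1−ε) = 180 kΩ × 0.0650/0.9350 = 12.5 kΩ.

R_th ≤ 12.5 kΩ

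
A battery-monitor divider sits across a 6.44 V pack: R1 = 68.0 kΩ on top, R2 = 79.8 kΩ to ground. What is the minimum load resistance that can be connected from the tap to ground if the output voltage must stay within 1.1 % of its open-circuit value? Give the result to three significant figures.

Output resistance R_th = R1‖R2 = (68.0 × 79.8)/147.8 = 36.71 kΩ.
The fractional drop is R_th/(R_th + R_L); requiring this ≤ 0.0110 gives R_L ≥ R_th(1/0.0110 − 1) = 36.71 × 89.91 = 3.30 MΩ.

R_L(min) ≈ 3.30 MΩ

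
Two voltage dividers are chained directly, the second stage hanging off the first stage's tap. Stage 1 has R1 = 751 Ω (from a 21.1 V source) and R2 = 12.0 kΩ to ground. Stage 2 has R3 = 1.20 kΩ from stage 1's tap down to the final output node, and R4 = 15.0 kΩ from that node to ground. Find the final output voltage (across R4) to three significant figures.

Stage 2 presents R3+R4 = 16200 Ω as a load on stage 1's tap.
Stage 1's lower leg becomes R2‖(R3+R4) = 6894 Ω, so V_mid = 21.1 × 6894/7645 = 19.03 V.
Stage 2 is itself unloaded: V_out = V_mid × R4/(R3+R4) = 19.03 × 15000/16200 = 17.6 V.

V_out ≈ 17.6 V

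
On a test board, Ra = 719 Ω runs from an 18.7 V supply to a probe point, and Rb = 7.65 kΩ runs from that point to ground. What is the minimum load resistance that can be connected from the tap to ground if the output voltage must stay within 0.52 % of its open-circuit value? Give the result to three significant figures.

Output resistance R_th = Ra‖Rb = (719 × 7650)/8369 = 657.2 Ω.
The fractional drop is R_th/(R_th + R_L); requiring this ≤ 0.00520 gives R_L ≥ R_th(1/0.00520 − 1) = 657.2 × 191.3 = 126 kΩ.

R_L(min) ≈ 126 kΩ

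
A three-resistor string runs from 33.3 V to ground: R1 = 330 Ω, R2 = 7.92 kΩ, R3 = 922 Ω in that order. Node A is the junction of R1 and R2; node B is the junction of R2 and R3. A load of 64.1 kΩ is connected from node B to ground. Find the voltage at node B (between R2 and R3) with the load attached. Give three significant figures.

V ≈ 3.30 V

At node B, R3 is in parallel with the load: R3‖R_L = 908.9 Ω.
Below node A the resistance is R2 + (R3‖R_L) = 8829 Ω, so V_A = 33.3 × 8829/9159 = 32.10 V.
Then V_B = V_A × (R3‖R_L)/(R2 + R3‖R_L) = 32.10 × 908.9/8829 = 3.30 V.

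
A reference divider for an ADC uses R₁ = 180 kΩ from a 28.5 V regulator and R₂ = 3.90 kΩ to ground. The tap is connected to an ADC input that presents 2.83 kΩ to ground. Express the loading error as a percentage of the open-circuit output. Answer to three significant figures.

Unloaded V = 28.5 × 3.90/183.9 = 0.6044 V.
Loaded: R₂‖R_L = 1.640 kΩ, giving V = 28.5 × 1.640/181.6 = 0.2573 V.
Drop = (0.6044 − 0.2573) / 0.6044 = 57.4 %.

57.4 %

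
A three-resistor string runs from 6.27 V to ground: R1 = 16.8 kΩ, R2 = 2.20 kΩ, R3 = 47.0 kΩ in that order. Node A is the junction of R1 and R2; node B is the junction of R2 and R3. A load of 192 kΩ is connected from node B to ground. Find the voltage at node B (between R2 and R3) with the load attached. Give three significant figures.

At node B, R3 is in parallel with the load: R3‖R_L = 37.76 kΩ.
Below node A the resistance is R2 + (R3‖R_L) = 39.96 kΩ, so V_A = 6.27 × 39.96/56.76 = 4.414 V.
Then V_B = V_A × (R3‖R_L)/(R2 + R3‖R_L) = 4.414 × 37.76/39.96 = 4.17 V.

V ≈ 4.17 V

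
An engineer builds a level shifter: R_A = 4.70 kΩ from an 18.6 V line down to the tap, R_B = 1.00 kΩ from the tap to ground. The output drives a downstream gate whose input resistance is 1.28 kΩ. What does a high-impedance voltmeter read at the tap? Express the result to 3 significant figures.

The load sits in parallel with R_B: R_B‖R_L = (1.00 × 1.28) / (1.00 + 1.28) = 0.5614 kΩ.
V_out = 18.6 × 0.5614 / (4.70 + 0.5614) = 18.6 × 0.5614/5.261 = 1.98 V.

V_out ≈ 1.98 V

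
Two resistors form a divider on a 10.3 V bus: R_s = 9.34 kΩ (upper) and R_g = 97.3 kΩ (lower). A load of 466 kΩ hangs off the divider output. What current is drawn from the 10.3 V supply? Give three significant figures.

R_g‖R_L = 80.49 kΩ, so the source sees R_s + R_g‖R_L = 89.83 kΩ.
I = 10.3 V / 89.83 kΩ = 0.115 mA.

I ≈ 0.115 mA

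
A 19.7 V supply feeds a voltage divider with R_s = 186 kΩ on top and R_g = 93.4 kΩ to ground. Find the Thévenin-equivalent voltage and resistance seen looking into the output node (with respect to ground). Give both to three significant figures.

V_th = 6.59 V, R_th = 62.2 kΩ

V_th is the open-circuit tap voltage: 19.7 × 93.4/(186 + 93.4) = 6.59 V.
With the supply zeroed, R_s and R_g appear in parallel from the tap: R_th = R_s‖R_g = (186 × 93.4)/279.4 = 62.2 kΩ.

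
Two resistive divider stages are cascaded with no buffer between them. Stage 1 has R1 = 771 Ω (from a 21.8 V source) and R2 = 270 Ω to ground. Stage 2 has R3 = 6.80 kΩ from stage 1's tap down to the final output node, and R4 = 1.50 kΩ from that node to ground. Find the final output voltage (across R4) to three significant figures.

V_out ≈ 0.998 V

Stage 2 presents R3+R4 = 8300 Ω as a load on stage 1's tap.
Stage 1's lower leg becomes R2‖(R3+R4) = 261.5 Ω, so V_mid = 21.8 × 261.5/1032 = 5.521 V.
Stage 2 is itself unloaded: V_out = V_mid × R4/(R3+R4) = 5.521 × 1500/8300 = 0.998 V.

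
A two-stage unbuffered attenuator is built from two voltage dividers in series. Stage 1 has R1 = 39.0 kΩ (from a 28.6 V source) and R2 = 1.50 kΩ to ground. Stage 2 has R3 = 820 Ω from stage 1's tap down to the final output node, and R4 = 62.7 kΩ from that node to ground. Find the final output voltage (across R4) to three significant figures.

Stage 2 presents R3+R4 = 63520 Ω as a load on stage 1's tap.
Stage 1's lower leg becomes R2‖(R3+R4) = 1465 Ω, so V_mid = 28.6 × 1465/40470 = 1.036 V.
Stage 2 is itself unloaded: V_out = V_mid × R4/(R3+R4) = 1.036 × 62700/63520 = 1.02 V.

V_out ≈ 1.02 V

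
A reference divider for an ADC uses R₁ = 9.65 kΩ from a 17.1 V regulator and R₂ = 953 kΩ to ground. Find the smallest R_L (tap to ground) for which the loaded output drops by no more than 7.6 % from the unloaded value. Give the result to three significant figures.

Output resistance R_th = R₁‖R₂ = (9.65 × 953)/962.6 = 9.553 kΩ.
The fractional drop is R_th/(R_th + R_L); requiring this ≤ 0.0760 gives R_L ≥ R_th(1/0.0760 − 1) = 9.553 × 12.16 = 116 kΩ.

R_L(min) ≈ 116 kΩ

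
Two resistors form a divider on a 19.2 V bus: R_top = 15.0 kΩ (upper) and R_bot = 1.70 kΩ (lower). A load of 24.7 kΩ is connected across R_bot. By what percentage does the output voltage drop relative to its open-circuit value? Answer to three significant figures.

The divider's output (Thévenin) resistance is R_top‖R_bot = 1.527 kΩ.
Fractional drop under load = R_th/(R_th + R_L) = 1.527 / (1.527 + 24.7) = 0.05822.
So the output falls by 5.82 %.

5.82 %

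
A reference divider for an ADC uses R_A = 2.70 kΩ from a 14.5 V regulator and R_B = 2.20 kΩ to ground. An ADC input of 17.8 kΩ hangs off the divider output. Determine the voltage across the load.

V_out ≈ 6.10 V

The load sits in parallel with R_B: R_B‖R_L = (2.20 × 17.8) / (2.20 + 17.8) = 1.958 kΩ.
V_out = 14.5 × 1.958 / (2.70 + 1.958) = 14.5 × 1.958/4.658 = 6.10 V.
(Unloaded it would have been 6.51 V.)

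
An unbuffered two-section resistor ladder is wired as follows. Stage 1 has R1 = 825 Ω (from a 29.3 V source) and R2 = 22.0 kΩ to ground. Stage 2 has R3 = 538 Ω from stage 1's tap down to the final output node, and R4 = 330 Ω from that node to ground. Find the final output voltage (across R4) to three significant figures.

V_out ≈ 5.60 V

Stage 2 presents R3+R4 = 868.0 Ω as a load on stage 1's tap.
Stage 1's lower leg becomes R2‖(R3+R4) = 835.1 Ω, so V_mid = 29.3 × 835.1/1660 = 14.74 V.
Stage 2 is itself unloaded: V_out = V_mid × R4/(R3+R4) = 14.74 × 330/868.0 = 5.60 V.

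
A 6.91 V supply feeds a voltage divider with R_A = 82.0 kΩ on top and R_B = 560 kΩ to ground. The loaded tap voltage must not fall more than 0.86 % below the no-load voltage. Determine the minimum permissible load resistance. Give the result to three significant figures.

Output resistance R_th = R_A‖R_B = (82.0 × 560)/642.0 = 71.53 kΩ.
The fractional drop is R_th/(R_th + R_L); requiring this ≤ 0.00860 gives R_L ≥ R_th(1/0.00860 − 1) = 71.53 × 115.3 = 8.25 MΩ.

R_L(min) ≈ 8.25 MΩ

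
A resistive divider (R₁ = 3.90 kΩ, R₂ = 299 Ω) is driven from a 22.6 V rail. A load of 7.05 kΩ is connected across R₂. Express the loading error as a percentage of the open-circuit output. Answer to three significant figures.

3.79 %

The divider's output (Thévenin) resistance is R₁‖R₂ = 277.7 Ω.
Fractional drop under load = R_th/(R_th + R_L) = 277.7 / (277.7 + 7050) = 0.03790.
So the output falls by 3.79 %.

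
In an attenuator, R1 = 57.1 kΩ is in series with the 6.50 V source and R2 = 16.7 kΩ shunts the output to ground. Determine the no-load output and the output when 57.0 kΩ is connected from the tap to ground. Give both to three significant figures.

Open-circuit: V = 6.50 × 16.7/(57.1 + 16.7) = 1.47 V.
With the load, R2 becomes R2‖R_L = 12.92 kΩ, so V = 6.50 × 12.92/70.02 = 1.20 V.

Unloaded: 1.47 V; loaded: 1.20 V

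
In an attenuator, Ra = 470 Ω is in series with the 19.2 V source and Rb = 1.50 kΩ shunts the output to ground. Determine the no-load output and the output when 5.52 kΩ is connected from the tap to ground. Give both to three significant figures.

Unloaded: 14.6 V; loaded: 13.7 V

Open-circuit: V = 19.2 × 1500/(470 + 1500) = 14.6 V.
With the load, Rb becomes Rb‖R_L = 1179 Ω, so V = 19.2 × 1179/1649 = 13.7 V.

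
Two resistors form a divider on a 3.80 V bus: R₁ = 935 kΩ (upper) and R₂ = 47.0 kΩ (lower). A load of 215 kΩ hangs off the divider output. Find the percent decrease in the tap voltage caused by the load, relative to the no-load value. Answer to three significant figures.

17.2 %

Unloaded V = 3.80 × 47.0/982.0 = 0.1819 V.
Loaded: R₂‖R_L = 38.57 kΩ, giving V = 3.80 × 38.57/973.6 = 0.1505 V.
Drop = (0.1819 − 0.1505) / 0.1819 = 17.2 %.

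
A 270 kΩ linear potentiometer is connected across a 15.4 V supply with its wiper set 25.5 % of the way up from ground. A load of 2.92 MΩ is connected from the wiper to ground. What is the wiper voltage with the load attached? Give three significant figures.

The wiper splits the pot into (1−α)R = 201.2 kΩ above and αR = 68.85 kΩ below.
Lower section ‖ load = 67.26 kΩ.
V_wiper = 15.4 × 67.26/(201.2 + 67.26) = 3.86 V.

V ≈ 3.86 V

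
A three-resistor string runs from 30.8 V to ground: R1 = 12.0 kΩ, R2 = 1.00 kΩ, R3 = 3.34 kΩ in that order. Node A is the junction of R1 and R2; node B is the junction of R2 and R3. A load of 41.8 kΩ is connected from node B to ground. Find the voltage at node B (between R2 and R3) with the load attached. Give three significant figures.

At node B, R3 is in parallel with the load: R3‖R_L = 3.093 kΩ.
Below node A the resistance is R2 + (R3‖R_L) = 4.093 kΩ, so V_A = 30.8 × 4.093/16.09 = 7.833 V.
Then V_B = V_A × (R3‖R_L)/(R2 + R3‖R_L) = 7.833 × 3.093/4.093 = 5.92 V.

V ≈ 5.92 V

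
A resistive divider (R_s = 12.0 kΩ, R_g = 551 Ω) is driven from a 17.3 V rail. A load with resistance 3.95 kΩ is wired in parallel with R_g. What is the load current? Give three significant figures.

R_g‖R_L = 483.5 Ω; V_out = 17.3 × 483.5/12480 = 0.6701 V.
I_L = V_out / R_L = 0.6701 / 3.95 kΩ = 0.170 mA.

I_L ≈ 0.170 mA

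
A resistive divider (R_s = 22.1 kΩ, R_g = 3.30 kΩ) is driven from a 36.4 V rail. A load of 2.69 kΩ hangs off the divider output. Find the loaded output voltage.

V_out ≈ 2.29 V

The load sits in parallel with R_g: R_g‖R_L = (3.30 × 2.69) / (3.30 + 2.69) = 1.482 kΩ.
V_out = 36.4 × 1.482 / (22.1 + 1.482) = 36.4 × 1.482/23.58 = 2.29 V.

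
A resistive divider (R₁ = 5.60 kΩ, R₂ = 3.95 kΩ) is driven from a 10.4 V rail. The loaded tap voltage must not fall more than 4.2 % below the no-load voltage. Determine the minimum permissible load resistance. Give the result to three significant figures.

Output resistance R_th = R₁‖R₂ = (5.60 × 3.95)/9.550 = 2.316 kΩ.
The fractional drop is R_th/(R_th + R_L); requiring this ≤ 0.0420 gives R_L ≥ R_th(1/0.0420 − 1) = 2.316 × 22.81 = 52.8 kΩ.

R_L(min) ≈ 52.8 kΩ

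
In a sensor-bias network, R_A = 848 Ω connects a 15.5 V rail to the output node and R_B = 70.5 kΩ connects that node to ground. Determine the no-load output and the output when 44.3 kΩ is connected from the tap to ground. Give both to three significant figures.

Unloaded: 15.3 V; loaded: 15.0 V

Open-circuit: V = 15.5 × 70500/(848 + 70500) = 15.3 V.
With the load, R_B becomes R_B‖R_L = 27210 Ω, so V = 15.5 × 27210/28050 = 15.0 V.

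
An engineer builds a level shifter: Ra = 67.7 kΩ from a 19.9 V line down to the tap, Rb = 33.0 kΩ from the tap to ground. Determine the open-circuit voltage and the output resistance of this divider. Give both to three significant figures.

V_th = 6.52 V, R_th = 22.2 kΩ

V_th is the open-circuit tap voltage: 19.9 × 33.0/(67.7 + 33.0) = 6.52 V.
With the supply zeroed, Ra and Rb appear in parallel from the tap: R_th = Ra‖Rb = (67.7 × 33.0)/100.7 = 22.2 kΩ.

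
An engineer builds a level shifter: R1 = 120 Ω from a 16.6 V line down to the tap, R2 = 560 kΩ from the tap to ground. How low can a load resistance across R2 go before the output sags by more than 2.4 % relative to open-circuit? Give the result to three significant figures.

Output resistance R_th = R1‖R2 = (120 × 560000)/560100 = 120.0 Ω.
The fractional drop is R_th/(R_th + R_L); requiring this ≤ 0.0240 gives R_L ≥ R_th(1/0.0240 − 1) = 120.0 × 40.67 = 4.88 kΩ.

R_L(min) ≈ 4.88 kΩ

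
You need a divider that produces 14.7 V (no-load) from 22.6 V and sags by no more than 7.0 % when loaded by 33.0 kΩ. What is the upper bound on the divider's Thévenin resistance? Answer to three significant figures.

R_th ≤ 2.48 kΩ

Loading drop = R_th/(R_th + R_L) ≤ 0.0700, so R_th ≤ R_L · ε/(1−ε) = 33.0 kΩ × 0.0700/0.9300 = 2.48 kΩ.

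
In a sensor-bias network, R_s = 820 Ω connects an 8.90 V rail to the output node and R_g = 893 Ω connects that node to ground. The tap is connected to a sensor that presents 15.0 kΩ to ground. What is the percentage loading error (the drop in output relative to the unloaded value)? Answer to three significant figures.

2.77 %

The divider's output (Thévenin) resistance is R_s‖R_g = 427.5 Ω.
Fractional drop under load = R_th/(R_th + R_L) = 427.5 / (427.5 + 15000) = 0.02771.
So the output falls by 2.77 %.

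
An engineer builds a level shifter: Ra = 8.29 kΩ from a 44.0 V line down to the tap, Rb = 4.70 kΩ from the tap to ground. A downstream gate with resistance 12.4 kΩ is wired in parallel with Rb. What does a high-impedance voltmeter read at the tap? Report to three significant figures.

The load sits in parallel with Rb: Rb‖R_L = (4.70 × 12.4) / (4.70 + 12.4) = 3.408 kΩ.
V_out = 44.0 × 3.408 / (8.29 + 3.408) = 44.0 × 3.408/11.70 = 12.8 V.
(Unloaded it would have been 15.9 V.)

V_out ≈ 12.8 V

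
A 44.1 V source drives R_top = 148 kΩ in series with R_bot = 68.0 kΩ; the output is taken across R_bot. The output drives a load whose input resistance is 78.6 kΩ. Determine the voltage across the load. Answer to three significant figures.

The load sits in parallel with R_bot: R_bot‖R_L = (68.0 × 78.6) / (68.0 + 78.6) = 36.46 kΩ.
V_out = 44.1 × 36.46 / (148 + 36.46) = 44.1 × 36.46/184.5 = 8.72 V.

V_out ≈ 8.72 V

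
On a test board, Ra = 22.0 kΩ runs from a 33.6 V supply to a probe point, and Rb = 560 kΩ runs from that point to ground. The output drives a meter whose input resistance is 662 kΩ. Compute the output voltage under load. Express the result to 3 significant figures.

V_out ≈ 31.3 V

The load sits in parallel with Rb: Rb‖R_L = (560 × 662) / (560 + 662) = 303.4 kΩ.
V_out = 33.6 × 303.4 / (22.0 + 303.4) = 33.6 × 303.4/325.4 = 31.3 V.
(Unloaded it would have been 32.3 V.)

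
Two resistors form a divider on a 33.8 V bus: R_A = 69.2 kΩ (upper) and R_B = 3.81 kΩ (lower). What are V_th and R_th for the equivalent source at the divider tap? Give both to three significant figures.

V_th = 1.76 V, R_th = 3.61 kΩ

V_th is the open-circuit tap voltage: 33.8 × 3.81/(69.2 + 3.81) = 1.76 V.
With the supply zeroed, R_A and R_B appear in parallel from the tap: R_th = R_A‖R_B = (69.2 × 3.81)/73.01 = 3.61 kΩ.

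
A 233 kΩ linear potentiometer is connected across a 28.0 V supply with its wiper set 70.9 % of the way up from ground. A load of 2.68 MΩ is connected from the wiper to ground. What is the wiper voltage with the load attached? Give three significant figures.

V ≈ 19.5 V

The wiper splits the pot into (1−α)R = 67.80 kΩ above and αR = 165.2 kΩ below.
Lower section ‖ load = 155.6 kΩ.
V_wiper = 28.0 × 155.6/(67.80 + 155.6) = 19.5 V.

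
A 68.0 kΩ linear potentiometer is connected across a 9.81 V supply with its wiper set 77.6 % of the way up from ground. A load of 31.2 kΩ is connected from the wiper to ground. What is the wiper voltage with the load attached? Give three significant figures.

The wiper splits the pot into (1−α)R = 15.23 kΩ above and αR = 52.77 kΩ below.
Lower section ‖ load = 19.61 kΩ.
V_wiper = 9.81 × 19.61/(15.23 + 19.61) = 5.52 V.

V ≈ 5.52 V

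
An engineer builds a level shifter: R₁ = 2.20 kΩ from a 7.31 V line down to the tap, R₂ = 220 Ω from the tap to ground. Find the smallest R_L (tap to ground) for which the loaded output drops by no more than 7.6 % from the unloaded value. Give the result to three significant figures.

Output resistance R_th = R₁‖R₂ = (2200 × 220)/2420 = 200.0 Ω.
The fractional drop is R_th/(R_th + R_L); requiring this ≤ 0.0760 gives R_L ≥ R_th(1/0.0760 − 1) = 200.0 × 12.16 = 2.43 kΩ.

R_L(min) ≈ 2.43 kΩ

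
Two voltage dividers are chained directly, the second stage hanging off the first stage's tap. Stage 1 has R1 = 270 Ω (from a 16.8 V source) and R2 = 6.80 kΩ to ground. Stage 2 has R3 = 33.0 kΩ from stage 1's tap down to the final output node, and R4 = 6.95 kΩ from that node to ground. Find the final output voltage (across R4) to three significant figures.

V_out ≈ 2.79 V

Stage 2 presents R3+R4 = 39950 Ω as a load on stage 1's tap.
Stage 1's lower leg becomes R2‖(R3+R4) = 5811 Ω, so V_mid = 16.8 × 5811/6081 = 16.05 V.
Stage 2 is itself unloaded: V_out = V_mid × R4/(R3+R4) = 16.05 × 6950/39950 = 2.79 V.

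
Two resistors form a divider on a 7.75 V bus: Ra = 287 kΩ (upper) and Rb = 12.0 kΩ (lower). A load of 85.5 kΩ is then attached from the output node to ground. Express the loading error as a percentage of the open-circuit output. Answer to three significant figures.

11.9 %

The divider's output (Thévenin) resistance is Ra‖Rb = 11.52 kΩ.
Fractional drop under load = R_th/(R_th + R_L) = 11.52 / (11.52 + 85.5) = 0.1187.
So the output falls by 11.9 %.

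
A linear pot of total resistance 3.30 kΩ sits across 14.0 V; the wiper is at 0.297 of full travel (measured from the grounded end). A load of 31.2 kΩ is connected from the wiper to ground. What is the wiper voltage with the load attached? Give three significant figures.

The wiper splits the pot into (1−α)R = 2320 Ω above and αR = 980.1 Ω below.
Lower section ‖ load = 950.2 Ω.
V_wiper = 14.0 × 950.2/(2320 + 950.2) = 4.07 V.

V ≈ 4.07 V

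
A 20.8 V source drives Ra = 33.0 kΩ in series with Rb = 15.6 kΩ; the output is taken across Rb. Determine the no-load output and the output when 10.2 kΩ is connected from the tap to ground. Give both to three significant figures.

Unloaded: 6.68 V; loaded: 3.28 V

Open-circuit: V = 20.8 × 15.6/(33.0 + 15.6) = 6.68 V.
With the load, Rb becomes Rb‖R_L = 6.167 kΩ, so V = 20.8 × 6.167/39.17 = 3.28 V.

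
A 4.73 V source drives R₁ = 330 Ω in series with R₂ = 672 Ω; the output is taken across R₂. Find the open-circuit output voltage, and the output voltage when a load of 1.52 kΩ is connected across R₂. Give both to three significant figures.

Unloaded: 3.17 V; loaded: 2.77 V

Open-circuit: V = 4.73 × 672/(330 + 672) = 3.17 V.
With the load, R₂ becomes R₂‖R_L = 466.0 Ω, so V = 4.73 × 466.0/796.0 = 2.77 V.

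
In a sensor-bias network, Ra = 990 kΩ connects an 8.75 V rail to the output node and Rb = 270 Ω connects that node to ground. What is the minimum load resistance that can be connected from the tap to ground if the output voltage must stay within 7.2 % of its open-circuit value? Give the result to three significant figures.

R_L(min) ≈ 3.48 kΩ

Output resistance R_th = Ra‖Rb = (990000 × 270)/990300 = 269.9 Ω.
The fractional drop is R_th/(R_th + R_L); requiring this ≤ 0.0720 gives R_L ≥ R_th(1/0.0720 − 1) = 269.9 × 12.89 = 3.48 kΩ.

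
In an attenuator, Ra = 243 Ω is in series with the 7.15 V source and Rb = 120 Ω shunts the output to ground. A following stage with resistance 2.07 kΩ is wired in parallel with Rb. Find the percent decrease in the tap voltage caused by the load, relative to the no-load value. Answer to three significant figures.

The divider's output (Thévenin) resistance is Ra‖Rb = 80.33 Ω.
Fractional drop under load = R_th/(R_th + R_L) = 80.33 / (80.33 + 2070) = 0.03736.
So the output falls by 3.74 %.

3.74 %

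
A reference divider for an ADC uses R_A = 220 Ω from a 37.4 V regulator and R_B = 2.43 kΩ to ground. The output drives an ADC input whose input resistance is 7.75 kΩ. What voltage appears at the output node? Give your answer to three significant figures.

The load sits in parallel with R_B: R_B‖R_L = (2430 × 7750) / (2430 + 7750) = 1850 Ω.
V_out = 37.4 × 1850 / (220 + 1850) = 37.4 × 1850/2070 = 33.4 V.
(Unloaded it would have been 34.3 V.)

V_out ≈ 33.4 V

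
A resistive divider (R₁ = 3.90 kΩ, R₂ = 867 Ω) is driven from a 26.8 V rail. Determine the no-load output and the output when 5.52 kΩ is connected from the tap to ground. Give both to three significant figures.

Unloaded: 4.87 V; loaded: 4.32 V

Open-circuit: V = 26.8 × 867/(3900 + 867) = 4.87 V.
With the load, R₂ becomes R₂‖R_L = 749.3 Ω, so V = 26.8 × 749.3/4649 = 4.32 V.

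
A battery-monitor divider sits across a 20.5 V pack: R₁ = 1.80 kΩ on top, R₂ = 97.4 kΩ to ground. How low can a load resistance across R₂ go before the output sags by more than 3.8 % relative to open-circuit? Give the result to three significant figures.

R_L(min) ≈ 44.7 kΩ

Output resistance R_th = R₁‖R₂ = (1.80 × 97.4)/99.20 = 1.767 kΩ.
The fractional drop is R_th/(R_th + R_L); requiring this ≤ 0.0380 gives R_L ≥ R_th(1/0.0380 − 1) = 1.767 × 25.32 = 44.7 kΩ.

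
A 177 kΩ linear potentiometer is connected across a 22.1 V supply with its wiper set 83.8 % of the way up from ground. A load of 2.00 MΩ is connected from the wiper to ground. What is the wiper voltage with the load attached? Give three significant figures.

V ≈ 18.3 V

The wiper splits the pot into (1−α)R = 28.67 kΩ above and αR = 148.3 kΩ below.
Lower section ‖ load = 138.1 kΩ.
V_wiper = 22.1 × 138.1/(28.67 + 138.1) = 18.3 V.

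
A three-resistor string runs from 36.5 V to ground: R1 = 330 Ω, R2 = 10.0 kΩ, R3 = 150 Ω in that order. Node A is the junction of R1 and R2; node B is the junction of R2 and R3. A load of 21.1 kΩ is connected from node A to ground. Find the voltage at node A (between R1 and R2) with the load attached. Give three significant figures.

Below node A the series string R2+R3 = 10150 Ω sits in parallel with the 21100 Ω load: 6853 Ω.
V_A = 36.5 × 6853/(330 + 6853) = 34.8 V.

V ≈ 34.8 V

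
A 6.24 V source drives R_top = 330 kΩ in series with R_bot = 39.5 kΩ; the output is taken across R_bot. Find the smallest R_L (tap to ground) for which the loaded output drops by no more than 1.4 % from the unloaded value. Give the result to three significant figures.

Output resistance R_th = R_top‖R_bot = (330 × 39.5)/369.5 = 35.28 kΩ.
The fractional drop is R_th/(R_th + R_L); requiring this ≤ 0.0140 gives R_L ≥ R_th(1/0.0140 − 1) = 35.28 × 70.43 = 2.48 MΩ.

R_L(min) ≈ 2.48 MΩ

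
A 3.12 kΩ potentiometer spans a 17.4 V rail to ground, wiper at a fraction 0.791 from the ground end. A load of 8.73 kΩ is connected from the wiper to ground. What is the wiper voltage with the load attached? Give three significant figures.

V ≈ 13.0 V

The wiper splits the pot into (1−α)R = 652.1 Ω above and αR = 2468 Ω below.
Lower section ‖ load = 1924 Ω.
V_wiper = 17.4 × 1924/(652.1 + 1924) = 13.0 V.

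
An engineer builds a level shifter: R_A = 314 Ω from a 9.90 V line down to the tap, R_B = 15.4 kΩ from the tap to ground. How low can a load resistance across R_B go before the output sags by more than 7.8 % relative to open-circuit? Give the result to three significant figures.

R_L(min) ≈ 3.64 kΩ

Output resistance R_th = R_A‖R_B = (314 × 15400)/15710 = 307.7 Ω.
The fractional drop is R_th/(R_th + R_L); requiring this ≤ 0.0780 gives R_L ≥ R_th(1/0.0780 − 1) = 307.7 × 11.82 = 3.64 kΩ.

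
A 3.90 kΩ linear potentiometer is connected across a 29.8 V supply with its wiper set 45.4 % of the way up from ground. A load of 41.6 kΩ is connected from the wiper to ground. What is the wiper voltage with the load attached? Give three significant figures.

V ≈ 13.2 V

The wiper splits the pot into (1−α)R = 2.129 kΩ above and αR = 1.771 kΩ below.
Lower section ‖ load = 1.698 kΩ.
V_wiper = 29.8 × 1.698/(2.129 + 1.698) = 13.2 V.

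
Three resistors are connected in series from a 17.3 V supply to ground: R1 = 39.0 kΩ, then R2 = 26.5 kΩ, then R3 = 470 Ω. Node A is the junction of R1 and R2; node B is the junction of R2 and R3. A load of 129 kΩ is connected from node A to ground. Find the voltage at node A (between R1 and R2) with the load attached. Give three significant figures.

Below node A the series string R2+R3 = 26970 Ω sits in parallel with the 129000 Ω load: 22310 Ω.
V_A = 17.3 × 22310/(39000 + 22310) = 6.29 V.

V ≈ 6.29 V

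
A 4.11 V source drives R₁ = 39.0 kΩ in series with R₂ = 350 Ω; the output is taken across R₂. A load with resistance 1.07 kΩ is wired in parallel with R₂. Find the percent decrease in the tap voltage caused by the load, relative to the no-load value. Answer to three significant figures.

The divider's output (Thévenin) resistance is R₁‖R₂ = 346.9 Ω.
Fractional drop under load = R_th/(R_th + R_L) = 346.9 / (346.9 + 1070) = 0.2448.
So the output falls by 24.5 %.

24.5 %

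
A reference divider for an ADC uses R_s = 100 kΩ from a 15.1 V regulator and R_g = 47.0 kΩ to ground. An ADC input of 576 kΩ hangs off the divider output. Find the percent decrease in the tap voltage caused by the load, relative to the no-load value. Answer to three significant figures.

The divider's output (Thévenin) resistance is R_s‖R_g = 31.97 kΩ.
Fractional drop under load = R_th/(R_th + R_L) = 31.97 / (31.97 + 576) = 0.05259.
So the output falls by 5.26 %.

5.26 %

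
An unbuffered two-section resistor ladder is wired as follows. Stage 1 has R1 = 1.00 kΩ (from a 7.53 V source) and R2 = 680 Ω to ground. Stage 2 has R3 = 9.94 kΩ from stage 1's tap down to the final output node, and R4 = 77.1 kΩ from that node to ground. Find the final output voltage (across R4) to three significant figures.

Stage 2 presents R3+R4 = 87040 Ω as a load on stage 1's tap.
Stage 1's lower leg becomes R2‖(R3+R4) = 674.7 Ω, so V_mid = 7.53 × 674.7/1675 = 3.034 V.
Stage 2 is itself unloaded: V_out = V_mid × R4/(R3+R4) = 3.034 × 77100/87040 = 2.69 V.

V_out ≈ 2.69 V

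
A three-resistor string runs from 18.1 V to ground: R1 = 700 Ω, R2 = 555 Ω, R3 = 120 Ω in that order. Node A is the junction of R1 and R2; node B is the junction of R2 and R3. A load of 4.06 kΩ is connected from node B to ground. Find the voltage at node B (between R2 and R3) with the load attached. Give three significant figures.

At node B, R3 is in parallel with the load: R3‖R_L = 116.6 Ω.
Below node A the resistance is R2 + (R3‖R_L) = 671.6 Ω, so V_A = 18.1 × 671.6/1372 = 8.862 V.
Then V_B = V_A × (R3‖R_L)/(R2 + R3‖R_L) = 8.862 × 116.6/671.6 = 1.54 V.

V ≈ 1.54 V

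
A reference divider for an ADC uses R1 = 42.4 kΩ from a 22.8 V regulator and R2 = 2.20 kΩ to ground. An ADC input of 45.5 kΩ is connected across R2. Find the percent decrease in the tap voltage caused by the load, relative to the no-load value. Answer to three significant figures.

4.39 %

The divider's output (Thévenin) resistance is R1‖R2 = 2.091 kΩ.
Fractional drop under load = R_th/(R_th + R_L) = 2.091 / (2.091 + 45.5) = 0.04395.
So the output falls by 4.39 %.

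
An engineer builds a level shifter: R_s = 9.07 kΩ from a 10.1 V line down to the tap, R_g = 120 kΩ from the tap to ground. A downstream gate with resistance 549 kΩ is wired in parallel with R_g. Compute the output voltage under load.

V_out ≈ 9.25 V

The load sits in parallel with R_g: R_g‖R_L = (120 × 549) / (120 + 549) = 98.48 kΩ.
V_out = 10.1 × 98.48 / (9.07 + 98.48) = 10.1 × 98.48/107.5 = 9.25 V.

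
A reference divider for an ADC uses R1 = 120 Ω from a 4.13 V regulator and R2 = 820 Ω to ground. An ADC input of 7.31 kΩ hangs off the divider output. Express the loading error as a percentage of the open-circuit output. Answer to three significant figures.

1.41 %

The divider's output (Thévenin) resistance is R1‖R2 = 104.7 Ω.
Fractional drop under load = R_th/(R_th + R_L) = 104.7 / (104.7 + 7310) = 0.01412.
So the output falls by 1.41 %.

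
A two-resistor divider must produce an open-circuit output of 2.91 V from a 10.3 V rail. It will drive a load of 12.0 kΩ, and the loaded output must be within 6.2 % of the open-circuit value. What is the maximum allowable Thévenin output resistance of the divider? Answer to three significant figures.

R_th ≤ 793 Ω

Loading drop = R_th/(R_th + R_L) ≤ 0.0620, so R_th ≤ R_L · ε/(1−ε) = 12.0 kΩ × 0.0620/0.9380 = 793 Ω.
(Any R1, R2 with R2/(R1+R2) = 0.283 and R1‖R2 ≤ 793 Ω will meet the spec.)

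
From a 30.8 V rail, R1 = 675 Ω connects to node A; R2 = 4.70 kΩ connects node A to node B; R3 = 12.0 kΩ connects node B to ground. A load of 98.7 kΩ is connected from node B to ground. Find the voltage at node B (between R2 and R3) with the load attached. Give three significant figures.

At node B, R3 is in parallel with the load: R3‖R_L = 10700 Ω.
Below node A the resistance is R2 + (R3‖R_L) = 15400 Ω, so V_A = 30.8 × 15400/16070 = 29.51 V.
Then V_B = V_A × (R3‖R_L)/(R2 + R3‖R_L) = 29.51 × 10700/15400 = 20.5 V.

V ≈ 20.5 V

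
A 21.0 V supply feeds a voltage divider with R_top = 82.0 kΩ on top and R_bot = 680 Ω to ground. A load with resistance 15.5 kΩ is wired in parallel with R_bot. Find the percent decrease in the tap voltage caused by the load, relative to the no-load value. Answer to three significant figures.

4.17 %

The divider's output (Thévenin) resistance is R_top‖R_bot = 674.4 Ω.
Fractional drop under load = R_th/(R_th + R_L) = 674.4 / (674.4 + 15500) = 0.04170.
So the output falls by 4.17 %.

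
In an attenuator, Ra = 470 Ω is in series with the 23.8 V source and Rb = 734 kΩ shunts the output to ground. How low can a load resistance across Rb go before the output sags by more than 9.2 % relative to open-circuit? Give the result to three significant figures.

R_L(min) ≈ 4.64 kΩ

Output resistance R_th = Ra‖Rb = (470 × 734000)/734500 = 469.7 Ω.
The fractional drop is R_th/(R_th + R_L); requiring this ≤ 0.0920 gives R_L ≥ R_th(1/0.0920 − 1) = 469.7 × 9.870 = 4.64 kΩ.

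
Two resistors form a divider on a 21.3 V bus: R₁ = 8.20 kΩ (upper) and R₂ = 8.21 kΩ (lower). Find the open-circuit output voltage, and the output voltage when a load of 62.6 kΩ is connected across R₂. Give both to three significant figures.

Unloaded: 10.7 V; loaded: 10.0 V

Open-circuit: V = 21.3 × 8.21/(8.20 + 8.21) = 10.7 V.
With the load, R₂ becomes R₂‖R_L = 7.258 kΩ, so V = 21.3 × 7.258/15.46 = 10.0 V.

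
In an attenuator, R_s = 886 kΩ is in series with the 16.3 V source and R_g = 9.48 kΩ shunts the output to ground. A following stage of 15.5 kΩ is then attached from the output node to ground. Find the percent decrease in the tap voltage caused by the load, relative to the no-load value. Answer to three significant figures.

37.7 %

The divider's output (Thévenin) resistance is R_s‖R_g = 9.380 kΩ.
Fractional drop under load = R_th/(R_th + R_L) = 9.380 / (9.380 + 15.5) = 0.3770.
So the output falls by 37.7 %.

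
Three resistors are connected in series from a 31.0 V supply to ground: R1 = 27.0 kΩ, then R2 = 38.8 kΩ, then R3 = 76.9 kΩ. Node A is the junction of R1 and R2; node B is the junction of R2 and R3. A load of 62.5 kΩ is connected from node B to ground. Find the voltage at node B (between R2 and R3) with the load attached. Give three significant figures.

V ≈ 10.7 V

At node B, R3 is in parallel with the load: R3‖R_L = 34.48 kΩ.
Below node A the resistance is R2 + (R3‖R_L) = 73.28 kΩ, so V_A = 31.0 × 73.28/100.3 = 22.65 V.
Then V_B = V_A × (R3‖R_L)/(R2 + R3‖R_L) = 22.65 × 34.48/73.28 = 10.7 V.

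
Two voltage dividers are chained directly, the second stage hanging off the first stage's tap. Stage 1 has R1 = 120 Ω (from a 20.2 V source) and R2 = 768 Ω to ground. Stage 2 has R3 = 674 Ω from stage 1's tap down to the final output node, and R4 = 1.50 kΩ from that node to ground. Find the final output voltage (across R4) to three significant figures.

Stage 2 presents R3+R4 = 2174 Ω as a load on stage 1's tap.
Stage 1's lower leg becomes R2‖(R3+R4) = 567.5 Ω, so V_mid = 20.2 × 567.5/687.5 = 16.67 V.
Stage 2 is itself unloaded: V_out = V_mid × R4/(R3+R4) = 16.67 × 1500/2174 = 11.5 V.

V_out ≈ 11.5 V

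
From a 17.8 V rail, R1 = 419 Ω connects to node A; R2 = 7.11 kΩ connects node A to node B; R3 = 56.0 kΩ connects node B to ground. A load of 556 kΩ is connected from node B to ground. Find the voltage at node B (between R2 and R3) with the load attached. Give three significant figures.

At node B, R3 is in parallel with the load: R3‖R_L = 50880 Ω.
Below node A the resistance is R2 + (R3‖R_L) = 57990 Ω, so V_A = 17.8 × 57990/58400 = 17.67 V.
Then V_B = V_A × (R3‖R_L)/(R2 + R3‖R_L) = 17.67 × 50880/57990 = 15.5 V.

V ≈ 15.5 V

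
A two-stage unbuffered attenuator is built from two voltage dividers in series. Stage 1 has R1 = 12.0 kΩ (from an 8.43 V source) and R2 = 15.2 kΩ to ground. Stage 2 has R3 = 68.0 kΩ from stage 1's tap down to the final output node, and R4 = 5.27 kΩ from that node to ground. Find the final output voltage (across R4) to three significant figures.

Stage 2 presents R3+R4 = 73.27 kΩ as a load on stage 1's tap.
Stage 1's lower leg becomes R2‖(R3+R4) = 12.59 kΩ, so V_mid = 8.43 × 12.59/24.59 = 4.316 V.
Stage 2 is itself unloaded: V_out = V_mid × R4/(R3+R4) = 4.316 × 5.27/73.27 = 0.310 V.

V_out ≈ 0.310 V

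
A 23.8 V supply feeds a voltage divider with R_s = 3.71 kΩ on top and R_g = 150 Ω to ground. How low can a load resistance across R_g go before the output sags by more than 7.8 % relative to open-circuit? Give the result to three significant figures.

R_L(min) ≈ 1.70 kΩ

Output resistance R_th = R_s‖R_g = (3710 × 150)/3860 = 144.2 Ω.
The fractional drop is R_th/(R_th + R_L); requiring this ≤ 0.0780 gives R_L ≥ R_th(1/0.0780 − 1) = 144.2 × 11.82 = 1.70 kΩ.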